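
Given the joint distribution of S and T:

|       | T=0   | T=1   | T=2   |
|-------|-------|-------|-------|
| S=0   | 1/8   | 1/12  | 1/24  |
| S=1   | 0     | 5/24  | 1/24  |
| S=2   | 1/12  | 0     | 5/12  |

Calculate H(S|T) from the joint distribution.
Marginal P(T) (column sums):
  P(T=0) = 1/8 + 0 + 1/12 = 5/24
  P(T=1) = 1/12 + 5/24 + 0 = 7/24
  P(T=2) = 1/24 + 1/24 + 5/12 = 1/2

H(S|T) = -Σ P(S,T)·log₂ P(S|T), where P(S|T) = P(S,T) / P(T)
  (cells with P(S,T) = 0 contribute 0)
  (S=0,T=0): P(S|T) = (1/8)/(5/24) = 3/5;  -(1/8)·log₂(3/5) = 0.0921
  (S=0,T=1): P(S|T) = (1/12)/(7/24) = 2/7;  -(1/12)·log₂(2/7) = 0.1506
  (S=0,T=2): P(S|T) = (1/24)/(1/2) = 1/12;  -(1/24)·log₂(1/12) = 0.1494
  (S=1,T=1): P(S|T) = (5/24)/(7/24) = 5/7;  -(5/24)·log₂(5/7) = 0.1011
  (S=1,T=2): P(S|T) = (1/24)/(1/2) = 1/12;  -(1/24)·log₂(1/12) = 0.1494
  (S=2,T=0): P(S|T) = (1/12)/(5/24) = 2/5;  -(1/12)·log₂(2/5) = 0.1102
  (S=2,T=2): P(S|T) = (5/12)/(1/2) = 5/6;  -(5/12)·log₂(5/6) = 0.1096
H(S|T) = 0.0921 + 0.1506 + 0.1494 + 0.1011 + 0.1494 + 0.1102 + 0.1096
  = 0.8624 bits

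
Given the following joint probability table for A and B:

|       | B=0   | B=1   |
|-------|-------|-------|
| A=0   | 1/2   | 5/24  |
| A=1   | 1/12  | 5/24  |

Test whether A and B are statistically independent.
Marginal P(A) (row sums):
  P(A=0) = 1/2 + 5/24 = 17/24
  P(A=1) = 1/12 + 5/24 = 7/24
Marginal P(B) (column sums):
  P(B=0) = 1/2 + 1/12 = 7/12
  P(B=1) = 5/24 + 5/24 = 5/12

A and B are independent iff P(A=i,B=j) = P(A=i)·P(B=j) for every cell.
  P(A=0)·P(B=0) = 17/24 × 7/12 = 119/288, but P(A=0,B=0) = 1/2 ✗

No, A and B are not independent. Quantitatively, I(A;B) > 0:

H(A) = -[(17/24)·log₂(17/24) + (7/24)·log₂(7/24)]
  = 0.3524 + 0.5185
  = 0.8709 bits
H(B) = -[(7/12)·log₂(7/12) + (5/12)·log₂(5/12)]
  = 0.4536 + 0.5263
  = 0.9799 bits
H(A,B) = -[(1/2)·log₂(1/2) + (5/24)·log₂(5/24) + (1/12)·log₂(1/12) + (5/24)·log₂(5/24)]
  = 0.5000 + 0.4715 + 0.2987 + 0.4715
  = 1.7417 bits
I(A;B) = H(A) + H(B) - H(A,B) = 0.8709 + 0.9799 - 1.7417 = 0.1091 bits > 0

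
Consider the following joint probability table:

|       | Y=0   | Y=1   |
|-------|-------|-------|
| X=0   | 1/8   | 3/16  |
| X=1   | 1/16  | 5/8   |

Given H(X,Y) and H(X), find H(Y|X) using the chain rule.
From the chain rule: H(X,Y) = H(X) + H(Y|X)
Therefore: H(Y|X) = H(X,Y) - H(X)

H(X,Y) = -[(1/8)·log₂(1/8) + (3/16)·log₂(3/16) + (1/16)·log₂(1/16) + (5/8)·log₂(5/8)]
  = 0.3750 + 0.4528 + 0.2500 + 0.4238
  = 1.5016 bits
Marginal P(X) (row sums):
  P(X=0) = 1/8 + 3/16 = 5/16
  P(X=1) = 1/16 + 5/8 = 11/16
H(X) = -[(5/16)·log₂(5/16) + (11/16)·log₂(11/16)]
  = 0.5244 + 0.3716
  = 0.8960 bits

H(Y|X) = 1.5016 - 0.8960 = 0.6056 bits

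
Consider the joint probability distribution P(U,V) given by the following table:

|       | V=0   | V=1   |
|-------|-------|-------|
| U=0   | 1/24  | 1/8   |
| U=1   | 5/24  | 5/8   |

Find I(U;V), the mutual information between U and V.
Marginal P(U) (row sums):
  P(U=0) = 1/24 + 1/8 = 1/6
  P(U=1) = 5/24 + 5/8 = 5/6
Marginal P(V) (column sums):
  P(V=0) = 1/24 + 5/24 = 1/4
  P(V=1) = 1/8 + 5/8 = 3/4

H(U) = -[(1/6)·log₂(1/6) + (5/6)·log₂(5/6)]
  = 0.4308 + 0.2192
  = 0.6500 bits
H(V) = -[(1/4)·log₂(1/4) + (3/4)·log₂(3/4)]
  = 0.5000 + 0.3113
  = 0.8113 bits
H(U,V) = -[(1/24)·log₂(1/24) + (1/8)·log₂(1/8) + (5/24)·log₂(5/24) + (5/8)·log₂(5/8)]
  = 0.1910 + 0.3750 + 0.4715 + 0.4238
  = 1.4613 bits

I(U;V) = H(U) + H(V) - H(U,V)
  = 0.6500 + 0.8113 - 1.4613
  = 0.0000 bits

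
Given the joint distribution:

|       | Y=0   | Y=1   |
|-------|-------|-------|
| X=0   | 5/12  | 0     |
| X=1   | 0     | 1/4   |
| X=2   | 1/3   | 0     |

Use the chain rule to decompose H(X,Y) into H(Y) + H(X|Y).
By the chain rule: H(X,Y) = H(Y) + H(X|Y)

Marginal P(Y) (column sums):
  P(Y=0) = 5/12 + 0 + 1/3 = 3/4
  P(Y=1) = 0 + 1/4 + 0 = 1/4
H(Y) = -[(3/4)·log₂(3/4) + (1/4)·log₂(1/4)]
  = 0.3113 + 0.5000
  = 0.8113 bits
H(X|Y) = -Σ P(X,Y)·log₂ P(X|Y), where P(X|Y) = P(X,Y) / P(Y)
  (cells with P(X,Y) = 0 contribute 0)
  (X=0,Y=0): P(X|Y) = (5/12)/(3/4) = 5/9;  -(5/12)·log₂(5/9) = 0.3533
  (X=1,Y=1): P(X|Y) = (1/4)/(1/4) = 1;  -(1/4)·log₂(1) = 0.0000
  (X=2,Y=0): P(X|Y) = (1/3)/(3/4) = 4/9;  -(1/3)·log₂(4/9) = 0.3900
H(X|Y) = 0.3533 + 0.0000 + 0.3900
  = 0.7433 bits

H(X,Y) = H(Y) + H(X|Y) = 0.8113 + 0.7433 = 1.5546 bits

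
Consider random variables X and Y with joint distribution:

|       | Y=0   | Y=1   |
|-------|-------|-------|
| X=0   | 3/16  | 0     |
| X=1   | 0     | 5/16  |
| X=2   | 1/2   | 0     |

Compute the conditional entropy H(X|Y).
Marginal P(Y) (column sums):
  P(Y=0) = 3/16 + 0 + 1/2 = 11/16
  P(Y=1) = 0 + 5/16 + 0 = 5/16

H(X|Y) = -Σ P(X,Y)·log₂ P(X|Y), where P(X|Y) = P(X,Y) / P(Y)
  (cells with P(X,Y) = 0 contribute 0)
  (X=0,Y=0): P(X|Y) = (3/16)/(11/16) = 3/11;  -(3/16)·log₂(3/11) = 0.3515
  (X=1,Y=1): P(X|Y) = (5/16)/(5/16) = 1;  -(5/16)·log₂(1) = 0.0000
  (X=2,Y=0): P(X|Y) = (1/2)/(11/16) = 8/11;  -(1/2)·log₂(8/11) = 0.2297
H(X|Y) = 0.3515 + 0.0000 + 0.2297
  = 0.5812 bits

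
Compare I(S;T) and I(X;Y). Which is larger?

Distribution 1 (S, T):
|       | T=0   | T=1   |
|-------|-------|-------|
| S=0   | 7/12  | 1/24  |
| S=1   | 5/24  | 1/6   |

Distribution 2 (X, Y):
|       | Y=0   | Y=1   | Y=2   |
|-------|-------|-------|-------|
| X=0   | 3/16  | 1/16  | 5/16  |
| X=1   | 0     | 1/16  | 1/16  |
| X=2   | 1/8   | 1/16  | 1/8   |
Distribution 1 (S, T):
Marginal P(S) (row sums):
  P(S=0) = 7/12 + 1/24 = 5/8
  P(S=1) = 5/24 + 1/6 = 3/8
Marginal P(T) (column sums):
  P(T=0) = 7/12 + 5/24 = 19/24
  P(T=1) = 1/24 + 1/6 = 5/24

H(S) = -[(5/8)·log₂(5/8) + (3/8)·log₂(3/8)]
  = 0.4238 + 0.5306
  = 0.9544 bits
H(T) = -[(19/24)·log₂(19/24) + (5/24)·log₂(5/24)]
  = 0.2668 + 0.4715
  = 0.7383 bits
H(S,T) = -[(7/12)·log₂(7/12) + (1/24)·log₂(1/24) + (5/24)·log₂(5/24) + (1/6)·log₂(1/6)]
  = 0.4536 + 0.1910 + 0.4715 + 0.4308
  = 1.5469 bits

I(S;T) = H(S) + H(T) - H(S,T)
  = 0.9544 + 0.7383 - 1.5469
  = 0.1458 bits

Distribution 2 (X, Y):
Marginal P(X) (row sums):
  P(X=0) = 3/16 + 1/16 + 5/16 = 9/16
  P(X=1) = 0 + 1/16 + 1/16 = 1/8
  P(X=2) = 1/8 + 1/16 + 1/8 = 5/16
Marginal P(Y) (column sums):
  P(Y=0) = 3/16 + 0 + 1/8 = 5/16
  P(Y=1) = 1/16 + 1/16 + 1/16 = 3/16
  P(Y=2) = 5/16 + 1/16 + 1/8 = 1/2

H(X) = -[(9/16)·log₂(9/16) + (1/8)·log₂(1/8) + (5/16)·log₂(5/16)]
  = 0.4669 + 0.3750 + 0.5244
  = 1.3663 bits
H(Y) = -[(5/16)·log₂(5/16) + (3/16)·log₂(3/16) + (1/2)·log₂(1/2)]
  = 0.5244 + 0.4528 + 0.5000
  = 1.4772 bits
H(X,Y) = -[(3/16)·log₂(3/16) + (1/16)·log₂(1/16) + (5/16)·log₂(5/16) + (1/16)·log₂(1/16) + (1/16)·log₂(1/16) + (1/8)·log₂(1/8) + (1/16)·log₂(1/16) + (1/8)·log₂(1/8)]
  = 0.4528 + 0.2500 + 0.5244 + 0.2500 + 0.2500 + 0.3750 + 0.2500 + 0.3750
  = 2.7272 bits

I(X;Y) = H(X) + H(Y) - H(X,Y)
  = 1.3663 + 1.4772 - 2.7272
  = 0.1163 bits

I(S;T) = 0.1458 bits > I(X;Y) = 0.1163 bits, so (S, T) has the higher mutual information (stronger dependence).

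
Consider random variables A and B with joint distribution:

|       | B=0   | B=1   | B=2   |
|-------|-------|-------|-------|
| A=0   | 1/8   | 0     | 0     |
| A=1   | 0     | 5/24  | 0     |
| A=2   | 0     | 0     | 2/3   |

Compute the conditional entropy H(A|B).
Marginal P(B) (column sums):
  P(B=0) = 1/8 + 0 + 0 = 1/8
  P(B=1) = 0 + 5/24 + 0 = 5/24
  P(B=2) = 0 + 0 + 2/3 = 2/3

H(A|B) = -Σ P(A,B)·log₂ P(A|B), where P(A|B) = P(A,B) / P(B)
  (cells with P(A,B) = 0 contribute 0)
  (A=0,B=0): P(A|B) = (1/8)/(1/8) = 1;  -(1/8)·log₂(1) = 0.0000
  (A=1,B=1): P(A|B) = (5/24)/(5/24) = 1;  -(5/24)·log₂(1) = 0.0000
  (A=2,B=2): P(A|B) = (2/3)/(2/3) = 1;  -(2/3)·log₂(1) = 0.0000
H(A|B) = 0.0000 + 0.0000 + 0.0000
  = 0.0000 bits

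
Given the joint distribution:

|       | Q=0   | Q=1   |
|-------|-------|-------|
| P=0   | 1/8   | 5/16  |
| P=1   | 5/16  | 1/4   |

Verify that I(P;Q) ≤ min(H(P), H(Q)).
Marginal P(P) (row sums):
  P(P=0) = 1/8 + 5/16 = 7/16
  P(P=1) = 5/16 + 1/4 = 9/16
Marginal P(Q) (column sums):
  P(Q=0) = 1/8 + 5/16 = 7/16
  P(Q=1) = 5/16 + 1/4 = 9/16

H(P) = -[(7/16)·log₂(7/16) + (9/16)·log₂(9/16)]
  = 0.5218 + 0.4669
  = 0.9887 bits
H(Q) = -[(7/16)·log₂(7/16) + (9/16)·log₂(9/16)]
  = 0.5218 + 0.4669
  = 0.9887 bits
H(P,Q) = -[(1/8)·log₂(1/8) + (5/16)·log₂(5/16) + (5/16)·log₂(5/16) + (1/4)·log₂(1/4)]
  = 0.3750 + 0.5244 + 0.5244 + 0.5000
  = 1.9238 bits

I(P;Q) = H(P) + H(Q) - H(P,Q)
  = 0.9887 + 0.9887 - 1.9238
  = 0.0536 bits

min(H(P), H(Q)) = min(0.9887, 0.9887) = 0.9887 bits
Since 0.0536 ≤ 0.9887, the bound is satisfied ✓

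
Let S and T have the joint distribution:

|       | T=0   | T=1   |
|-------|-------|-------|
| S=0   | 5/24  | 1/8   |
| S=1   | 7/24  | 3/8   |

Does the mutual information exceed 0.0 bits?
Marginal P(S) (row sums):
  P(S=0) = 5/24 + 1/8 = 1/3
  P(S=1) = 7/24 + 3/8 = 2/3
Marginal P(T) (column sums):
  P(T=0) = 5/24 + 7/24 = 1/2
  P(T=1) = 1/8 + 3/8 = 1/2

H(S) = -[(1/3)·log₂(1/3) + (2/3)·log₂(2/3)]
  = 0.5283 + 0.3900
  = 0.9183 bits
H(T) = -[(1/2)·log₂(1/2) + (1/2)·log₂(1/2)]
  = 0.5000 + 0.5000
  = 1.0000 bits
H(S,T) = -[(5/24)·log₂(5/24) + (1/8)·log₂(1/8) + (7/24)·log₂(7/24) + (3/8)·log₂(3/8)]
  = 0.4715 + 0.3750 + 0.5185 + 0.5306
  = 1.8956 bits

I(S;T) = H(S) + H(T) - H(S,T)
  = 0.9183 + 1.0000 - 1.8956
  = 0.0227 bits

Yes. I(S;T) = 0.0227 bits, which is > 0.0 bits.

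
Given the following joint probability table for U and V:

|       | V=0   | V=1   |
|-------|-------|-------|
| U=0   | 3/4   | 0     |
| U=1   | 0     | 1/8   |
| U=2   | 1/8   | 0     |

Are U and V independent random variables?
Marginal P(U) (row sums):
  P(U=0) = 3/4 + 0 = 3/4
  P(U=1) = 0 + 1/8 = 1/8
  P(U=2) = 1/8 + 0 = 1/8
Marginal P(V) (column sums):
  P(V=0) = 3/4 + 0 + 1/8 = 7/8
  P(V=1) = 0 + 1/8 + 0 = 1/8

U and V are independent iff P(U=i,V=j) = P(U=i)·P(V=j) for every cell.
  P(U=0)·P(V=0) = 3/4 × 7/8 = 21/32, but P(U=0,V=0) = 3/4 ✗

No, U and V are not independent. Quantitatively, I(U;V) > 0:

H(U) = -[(3/4)·log₂(3/4) + (1/8)·log₂(1/8) + (1/8)·log₂(1/8)]
  = 0.3113 + 0.3750 + 0.3750
  = 1.0613 bits
H(V) = -[(7/8)·log₂(7/8) + (1/8)·log₂(1/8)]
  = 0.1686 + 0.3750
  = 0.5436 bits
H(U,V) = -[(3/4)·log₂(3/4) + (1/8)·log₂(1/8) + (1/8)·log₂(1/8)]
  = 0.3113 + 0.3750 + 0.3750
  = 1.0613 bits
I(U;V) = H(U) + H(V) - H(U,V) = 1.0613 + 0.5436 - 1.0613 = 0.5436 bits > 0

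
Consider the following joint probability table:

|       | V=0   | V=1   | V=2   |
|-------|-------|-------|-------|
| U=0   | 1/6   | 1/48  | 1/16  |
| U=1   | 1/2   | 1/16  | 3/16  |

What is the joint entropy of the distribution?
H(U,V) = -Σ P(U,V) log₂ P(U,V), summed over the non-zero cells:
H(U,V) = -[(1/6)·log₂(1/6) + (1/48)·log₂(1/48) + (1/16)·log₂(1/16) + (1/2)·log₂(1/2) + (1/16)·log₂(1/16) + (3/16)·log₂(3/16)]
  = 0.4308 + 0.1164 + 0.2500 + 0.5000 + 0.2500 + 0.4528
  = 2.0000 bits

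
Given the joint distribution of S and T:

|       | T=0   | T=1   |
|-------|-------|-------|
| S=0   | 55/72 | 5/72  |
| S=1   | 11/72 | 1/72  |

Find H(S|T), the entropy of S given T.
Marginal P(T) (column sums):
  P(T=0) = 55/72 + 11/72 = 11/12
  P(T=1) = 5/72 + 1/72 = 1/12

H(S|T) = -Σ P(S,T)·log₂ P(S|T), where P(S|T) = P(S,T) / P(T)
  (S=0,T=0): P(S|T) = (55/72)/(11/12) = 5/6;  -(55/72)·log₂(5/6) = 0.2009
  (S=0,T=1): P(S|T) = (5/72)/(1/12) = 5/6;  -(5/72)·log₂(5/6) = 0.0183
  (S=1,T=0): P(S|T) = (11/72)/(11/12) = 1/6;  -(11/72)·log₂(1/6) = 0.3949
  (S=1,T=1): P(S|T) = (1/72)/(1/12) = 1/6;  -(1/72)·log₂(1/6) = 0.0359
H(S|T) = 0.2009 + 0.0183 + 0.3949 + 0.0359
  = 0.6500 bits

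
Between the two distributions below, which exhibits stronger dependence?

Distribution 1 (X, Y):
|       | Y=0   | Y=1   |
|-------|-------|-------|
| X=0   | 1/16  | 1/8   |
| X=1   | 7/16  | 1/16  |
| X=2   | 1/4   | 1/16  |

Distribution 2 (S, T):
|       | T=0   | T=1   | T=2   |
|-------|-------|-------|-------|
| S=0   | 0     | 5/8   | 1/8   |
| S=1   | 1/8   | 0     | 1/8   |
Distribution 1 (X, Y):
Marginal P(X) (row sums):
  P(X=0) = 1/16 + 1/8 = 3/16
  P(X=1) = 7/16 + 1/16 = 1/2
  P(X=2) = 1/4 + 1/16 = 5/16
Marginal P(Y) (column sums):
  P(Y=0) = 1/16 + 7/16 + 1/4 = 3/4
  P(Y=1) = 1/8 + 1/16 + 1/16 = 1/4

H(X) = -[(3/16)·log₂(3/16) + (1/2)·log₂(1/2) + (5/16)·log₂(5/16)]
  = 0.4528 + 0.5000 + 0.5244
  = 1.4772 bits
H(Y) = -[(3/4)·log₂(3/4) + (1/4)·log₂(1/4)]
  = 0.3113 + 0.5000
  = 0.8113 bits
H(X,Y) = -[(1/16)·log₂(1/16) + (1/8)·log₂(1/8) + (7/16)·log₂(7/16) + (1/16)·log₂(1/16) + (1/4)·log₂(1/4) + (1/16)·log₂(1/16)]
  = 0.2500 + 0.3750 + 0.5218 + 0.2500 + 0.5000 + 0.2500
  = 2.1468 bits

I(X;Y) = H(X) + H(Y) - H(X,Y)
  = 1.4772 + 0.8113 - 2.1468
  = 0.1417 bits

Distribution 2 (S, T):
Marginal P(S) (row sums):
  P(S=0) = 0 + 5/8 + 1/8 = 3/4
  P(S=1) = 1/8 + 0 + 1/8 = 1/4
Marginal P(T) (column sums):
  P(T=0) = 0 + 1/8 = 1/8
  P(T=1) = 5/8 + 0 = 5/8
  P(T=2) = 1/8 + 1/8 = 1/4

H(S) = -[(3/4)·log₂(3/4) + (1/4)·log₂(1/4)]
  = 0.3113 + 0.5000
  = 0.8113 bits
H(T) = -[(1/8)·log₂(1/8) + (5/8)·log₂(5/8) + (1/4)·log₂(1/4)]
  = 0.3750 + 0.4238 + 0.5000
  = 1.2988 bits
H(S,T) = -[(5/8)·log₂(5/8) + (1/8)·log₂(1/8) + (1/8)·log₂(1/8) + (1/8)·log₂(1/8)]
  = 0.4238 + 0.3750 + 0.3750 + 0.3750
  = 1.5488 bits

I(S;T) = H(S) + H(T) - H(S,T)
  = 0.8113 + 1.2988 - 1.5488
  = 0.5613 bits

I(S;T) = 0.5613 bits > I(X;Y) = 0.1417 bits, so (S, T) has the higher mutual information (stronger dependence).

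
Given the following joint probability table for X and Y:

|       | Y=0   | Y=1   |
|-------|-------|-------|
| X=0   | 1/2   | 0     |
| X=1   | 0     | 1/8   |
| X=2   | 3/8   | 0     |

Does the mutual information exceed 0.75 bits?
Marginal P(X) (row sums):
  P(X=0) = 1/2 + 0 = 1/2
  P(X=1) = 0 + 1/8 = 1/8
  P(X=2) = 3/8 + 0 = 3/8
Marginal P(Y) (column sums):
  P(Y=0) = 1/2 + 0 + 3/8 = 7/8
  P(Y=1) = 0 + 1/8 + 0 = 1/8

H(X) = -[(1/2)·log₂(1/2) + (1/8)·log₂(1/8) + (3/8)·log₂(3/8)]
  = 0.5000 + 0.3750 + 0.5306
  = 1.4056 bits
H(Y) = -[(7/8)·log₂(7/8) + (1/8)·log₂(1/8)]
  = 0.1686 + 0.3750
  = 0.5436 bits
H(X,Y) = -[(1/2)·log₂(1/2) + (1/8)·log₂(1/8) + (3/8)·log₂(3/8)]
  = 0.5000 + 0.3750 + 0.5306
  = 1.4056 bits

I(X;Y) = H(X) + H(Y) - H(X,Y)
  = 1.4056 + 0.5436 - 1.4056
  = 0.5436 bits

No. I(X;Y) = 0.5436 bits, which is ≤ 0.75 bits.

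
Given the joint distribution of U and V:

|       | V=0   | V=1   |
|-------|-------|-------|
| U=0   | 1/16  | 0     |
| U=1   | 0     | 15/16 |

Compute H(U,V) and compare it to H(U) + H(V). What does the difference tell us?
Marginal P(U) (row sums):
  P(U=0) = 1/16 + 0 = 1/16
  P(U=1) = 0 + 15/16 = 15/16
Marginal P(V) (column sums):
  P(V=0) = 1/16 + 0 = 1/16
  P(V=1) = 0 + 15/16 = 15/16

H(U,V) = -[(1/16)·log₂(1/16) + (15/16)·log₂(15/16)]
  = 0.2500 + 0.0873
  = 0.3373 bits
H(U) = -[(1/16)·log₂(1/16) + (15/16)·log₂(15/16)]
  = 0.2500 + 0.0873
  = 0.3373 bits
H(V) = -[(1/16)·log₂(1/16) + (15/16)·log₂(15/16)]
  = 0.2500 + 0.0873
  = 0.3373 bits

H(U) + H(V) = 0.3373 + 0.3373 = 0.6746 bits
Difference: H(U) + H(V) - H(U,V) = 0.6746 - 0.3373 = 0.3373 bits = I(U;V)

The difference is the mutual information; it is positive here, so U and V are dependent (knowing one reduces uncertainty about the other by 0.3373 bits).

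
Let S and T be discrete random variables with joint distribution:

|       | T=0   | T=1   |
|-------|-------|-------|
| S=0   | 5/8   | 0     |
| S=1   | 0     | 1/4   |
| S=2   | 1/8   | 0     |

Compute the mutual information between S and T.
Marginal P(S) (row sums):
  P(S=0) = 5/8 + 0 = 5/8
  P(S=1) = 0 + 1/4 = 1/4
  P(S=2) = 1/8 + 0 = 1/8
Marginal P(T) (column sums):
  P(T=0) = 5/8 + 0 + 1/8 = 3/4
  P(T=1) = 0 + 1/4 + 0 = 1/4

H(S) = -[(5/8)·log₂(5/8) + (1/4)·log₂(1/4) + (1/8)·log₂(1/8)]
  = 0.4238 + 0.5000 + 0.3750
  = 1.2988 bits
H(T) = -[(3/4)·log₂(3/4) + (1/4)·log₂(1/4)]
  = 0.3113 + 0.5000
  = 0.8113 bits
H(S,T) = -[(5/8)·log₂(5/8) + (1/4)·log₂(1/4) + (1/8)·log₂(1/8)]
  = 0.4238 + 0.5000 + 0.3750
  = 1.2988 bits

I(S;T) = H(S) + H(T) - H(S,T)
  = 1.2988 + 0.8113 - 1.2988
  = 0.8113 bits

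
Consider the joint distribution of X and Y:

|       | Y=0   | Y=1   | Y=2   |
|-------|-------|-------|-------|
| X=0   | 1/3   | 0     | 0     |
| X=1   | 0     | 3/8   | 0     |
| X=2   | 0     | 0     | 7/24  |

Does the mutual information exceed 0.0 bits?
Marginal P(X) (row sums):
  P(X=0) = 1/3 + 0 + 0 = 1/3
  P(X=1) = 0 + 3/8 + 0 = 3/8
  P(X=2) = 0 + 0 + 7/24 = 7/24
Marginal P(Y) (column sums):
  P(Y=0) = 1/3 + 0 + 0 = 1/3
  P(Y=1) = 0 + 3/8 + 0 = 3/8
  P(Y=2) = 0 + 0 + 7/24 = 7/24

H(X) = -[(1/3)·log₂(1/3) + (3/8)·log₂(3/8) + (7/24)·log₂(7/24)]
  = 0.5283 + 0.5306 + 0.5185
  = 1.5774 bits
H(Y) = -[(1/3)·log₂(1/3) + (3/8)·log₂(3/8) + (7/24)·log₂(7/24)]
  = 0.5283 + 0.5306 + 0.5185
  = 1.5774 bits
H(X,Y) = -[(1/3)·log₂(1/3) + (3/8)·log₂(3/8) + (7/24)·log₂(7/24)]
  = 0.5283 + 0.5306 + 0.5185
  = 1.5774 bits

I(X;Y) = H(X) + H(Y) - H(X,Y)
  = 1.5774 + 1.5774 - 1.5774
  = 1.5774 bits

Yes. I(X;Y) = 1.5774 bits, which is > 0.0 bits.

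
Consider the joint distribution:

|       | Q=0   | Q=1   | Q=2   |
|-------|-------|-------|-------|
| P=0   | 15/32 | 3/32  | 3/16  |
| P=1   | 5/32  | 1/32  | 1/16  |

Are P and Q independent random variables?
Marginal P(P) (row sums):
  P(P=0) = 15/32 + 3/32 + 3/16 = 3/4
  P(P=1) = 5/32 + 1/32 + 1/16 = 1/4
Marginal P(Q) (column sums):
  P(Q=0) = 15/32 + 5/32 = 5/8
  P(Q=1) = 3/32 + 1/32 = 1/8
  P(Q=2) = 3/16 + 1/16 = 1/4

P and Q are independent iff P(P=i,Q=j) = P(P=i)·P(Q=j) for every cell.
  P(P=0)·P(Q=0) = 3/4 × 5/8 = 15/32 = P(P=0,Q=0) ✓
  P(P=0)·P(Q=1) = 3/4 × 1/8 = 3/32 = P(P=0,Q=1) ✓
  P(P=0)·P(Q=2) = 3/4 × 1/4 = 3/16 = P(P=0,Q=2) ✓
  P(P=1)·P(Q=0) = 1/4 × 5/8 = 5/32 = P(P=1,Q=0) ✓
  P(P=1)·P(Q=1) = 1/4 × 1/8 = 1/32 = P(P=1,Q=1) ✓
  P(P=1)·P(Q=2) = 1/4 × 1/4 = 1/16 = P(P=1,Q=2) ✓

Yes, P and Q are independent: every cell factors, so I(P;Q) = 0 bits.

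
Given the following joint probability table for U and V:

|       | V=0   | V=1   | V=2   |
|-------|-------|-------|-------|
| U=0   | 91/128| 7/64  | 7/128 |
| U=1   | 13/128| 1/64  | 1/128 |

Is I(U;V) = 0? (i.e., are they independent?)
Marginal P(U) (row sums):
  P(U=0) = 91/128 + 7/64 + 7/128 = 7/8
  P(U=1) = 13/128 + 1/64 + 1/128 = 1/8
Marginal P(V) (column sums):
  P(V=0) = 91/128 + 13/128 = 13/16
  P(V=1) = 7/64 + 1/64 = 1/8
  P(V=2) = 7/128 + 1/128 = 1/16

U and V are independent iff P(U=i,V=j) = P(U=i)·P(V=j) for every cell.
  P(U=0)·P(V=0) = 7/8 × 13/16 = 91/128 = P(U=0,V=0) ✓
  P(U=0)·P(V=1) = 7/8 × 1/8 = 7/64 = P(U=0,V=1) ✓
  P(U=0)·P(V=2) = 7/8 × 1/16 = 7/128 = P(U=0,V=2) ✓
  P(U=1)·P(V=0) = 1/8 × 13/16 = 13/128 = P(U=1,V=0) ✓
  P(U=1)·P(V=1) = 1/8 × 1/8 = 1/64 = P(U=1,V=1) ✓
  P(U=1)·P(V=2) = 1/8 × 1/16 = 1/128 = P(U=1,V=2) ✓

Yes, U and V are independent: every cell factors, so I(U;V) = 0 bits.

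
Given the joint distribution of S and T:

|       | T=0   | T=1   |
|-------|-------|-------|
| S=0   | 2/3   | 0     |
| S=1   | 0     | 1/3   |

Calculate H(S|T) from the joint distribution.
Marginal P(T) (column sums):
  P(T=0) = 2/3 + 0 = 2/3
  P(T=1) = 0 + 1/3 = 1/3

H(S|T) = -Σ P(S,T)·log₂ P(S|T), where P(S|T) = P(S,T) / P(T)
  (cells with P(S,T) = 0 contribute 0)
  (S=0,T=0): P(S|T) = (2/3)/(2/3) = 1;  -(2/3)·log₂(1) = 0.0000
  (S=1,T=1): P(S|T) = (1/3)/(1/3) = 1;  -(1/3)·log₂(1) = 0.0000
H(S|T) = 0.0000 + 0.0000
  = 0.0000 bits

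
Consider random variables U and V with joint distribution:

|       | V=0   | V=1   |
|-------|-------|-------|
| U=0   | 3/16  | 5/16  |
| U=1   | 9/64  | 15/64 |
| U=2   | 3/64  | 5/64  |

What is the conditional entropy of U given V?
Marginal P(V) (column sums):
  P(V=0) = 3/16 + 9/64 + 3/64 = 3/8
  P(V=1) = 5/16 + 15/64 + 5/64 = 5/8

H(U|V) = -Σ P(U,V)·log₂ P(U|V), where P(U|V) = P(U,V) / P(V)
  (U=0,V=0): P(U|V) = (3/16)/(3/8) = 1/2;  -(3/16)·log₂(1/2) = 0.1875
  (U=0,V=1): P(U|V) = (5/16)/(5/8) = 1/2;  -(5/16)·log₂(1/2) = 0.3125
  (U=1,V=0): P(U|V) = (9/64)/(3/8) = 3/8;  -(9/64)·log₂(3/8) = 0.1990
  (U=1,V=1): P(U|V) = (15/64)/(5/8) = 3/8;  -(15/64)·log₂(3/8) = 0.3316
  (U=2,V=0): P(U|V) = (3/64)/(3/8) = 1/8;  -(3/64)·log₂(1/8) = 0.1406
  (U=2,V=1): P(U|V) = (5/64)/(5/8) = 1/8;  -(5/64)·log₂(1/8) = 0.2344
H(U|V) = 0.1875 + 0.3125 + 0.1990 + 0.3316 + 0.1406 + 0.2344
  = 1.4056 bits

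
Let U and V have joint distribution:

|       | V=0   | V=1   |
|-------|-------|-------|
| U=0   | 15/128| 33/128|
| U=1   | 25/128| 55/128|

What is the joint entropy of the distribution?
H(U,V) = -Σ P(U,V) log₂ P(U,V), summed over the non-zero cells:
H(U,V) = -[(15/128)·log₂(15/128) + (33/128)·log₂(33/128) + (25/128)·log₂(25/128) + (55/128)·log₂(55/128)]
  = 0.3625 + 0.5042 + 0.4602 + 0.5236
  = 1.8505 bits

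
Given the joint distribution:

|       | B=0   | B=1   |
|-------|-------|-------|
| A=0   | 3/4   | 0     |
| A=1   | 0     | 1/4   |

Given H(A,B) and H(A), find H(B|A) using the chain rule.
From the chain rule: H(A,B) = H(A) + H(B|A)
Therefore: H(B|A) = H(A,B) - H(A)

H(A,B) = -[(3/4)·log₂(3/4) + (1/4)·log₂(1/4)]
  = 0.3113 + 0.5000
  = 0.8113 bits
Marginal P(A) (row sums):
  P(A=0) = 3/4 + 0 = 3/4
  P(A=1) = 0 + 1/4 = 1/4
H(A) = -[(3/4)·log₂(3/4) + (1/4)·log₂(1/4)]
  = 0.3113 + 0.5000
  = 0.8113 bits

H(B|A) = 0.8113 - 0.8113 = 0.0000 bits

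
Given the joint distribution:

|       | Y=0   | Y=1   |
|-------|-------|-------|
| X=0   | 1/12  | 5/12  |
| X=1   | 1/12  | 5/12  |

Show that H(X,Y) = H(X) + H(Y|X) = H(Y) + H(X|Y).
Marginal P(X) (row sums):
  P(X=0) = 1/12 + 5/12 = 1/2
  P(X=1) = 1/12 + 5/12 = 1/2
Marginal P(Y) (column sums):
  P(Y=0) = 1/12 + 1/12 = 1/6
  P(Y=1) = 5/12 + 5/12 = 5/6

Decomposition 1: H(X) + H(Y|X)
H(X) = -[(1/2)·log₂(1/2) + (1/2)·log₂(1/2)]
  = 0.5000 + 0.5000
  = 1.0000 bits
H(Y|X) = -Σ P(X,Y)·log₂ P(Y|X), where P(Y|X) = P(X,Y) / P(X)
  (X=0,Y=0): P(Y|X) = (1/12)/(1/2) = 1/6;  -(1/12)·log₂(1/6) = 0.2154
  (X=0,Y=1): P(Y|X) = (5/12)/(1/2) = 5/6;  -(5/12)·log₂(5/6) = 0.1096
  (X=1,Y=0): P(Y|X) = (1/12)/(1/2) = 1/6;  -(1/12)·log₂(1/6) = 0.2154
  (X=1,Y=1): P(Y|X) = (5/12)/(1/2) = 5/6;  -(5/12)·log₂(5/6) = 0.1096
H(Y|X) = 0.2154 + 0.1096 + 0.2154 + 0.1096
  = 0.6500 bits
H(X) + H(Y|X) = 1.0000 + 0.6500 = 1.6500 bits

Decomposition 2: H(Y) + H(X|Y)
H(Y) = -[(1/6)·log₂(1/6) + (5/6)·log₂(5/6)]
  = 0.4308 + 0.2192
  = 0.6500 bits
H(X|Y) = -Σ P(X,Y)·log₂ P(X|Y), where P(X|Y) = P(X,Y) / P(Y)
  (X=0,Y=0): P(X|Y) = (1/12)/(1/6) = 1/2;  -(1/12)·log₂(1/2) = 0.0833
  (X=0,Y=1): P(X|Y) = (5/12)/(5/6) = 1/2;  -(5/12)·log₂(1/2) = 0.4167
  (X=1,Y=0): P(X|Y) = (1/12)/(1/6) = 1/2;  -(1/12)·log₂(1/2) = 0.0833
  (X=1,Y=1): P(X|Y) = (5/12)/(5/6) = 1/2;  -(5/12)·log₂(1/2) = 0.4167
H(X|Y) = 0.0833 + 0.4167 + 0.0833 + 0.4167
  = 1.0000 bits
H(Y) + H(X|Y) = 0.6500 + 1.0000 = 1.6500 bits

Direct computation of the joint entropy:
H(X,Y) = -[(1/12)·log₂(1/12) + (5/12)·log₂(5/12) + (1/12)·log₂(1/12) + (5/12)·log₂(5/12)]
  = 0.2987 + 0.5263 + 0.2987 + 0.5263
  = 1.6500 bits

All three agree: H(X,Y) = 1.6500 bits ✓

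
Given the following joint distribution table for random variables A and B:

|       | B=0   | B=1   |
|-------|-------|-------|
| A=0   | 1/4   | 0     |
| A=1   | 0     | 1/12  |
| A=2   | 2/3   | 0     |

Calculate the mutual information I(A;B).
Marginal P(A) (row sums):
  P(A=0) = 1/4 + 0 = 1/4
  P(A=1) = 0 + 1/12 = 1/12
  P(A=2) = 2/3 + 0 = 2/3
Marginal P(B) (column sums):
  P(B=0) = 1/4 + 0 + 2/3 = 11/12
  P(B=1) = 0 + 1/12 + 0 = 1/12

H(A) = -[(1/4)·log₂(1/4) + (1/12)·log₂(1/12) + (2/3)·log₂(2/3)]
  = 0.5000 + 0.2987 + 0.3900
  = 1.1887 bits
H(B) = -[(11/12)·log₂(11/12) + (1/12)·log₂(1/12)]
  = 0.1151 + 0.2987
  = 0.4138 bits
H(A,B) = -[(1/4)·log₂(1/4) + (1/12)·log₂(1/12) + (2/3)·log₂(2/3)]
  = 0.5000 + 0.2987 + 0.3900
  = 1.1887 bits

I(A;B) = H(A) + H(B) - H(A,B)
  = 1.1887 + 0.4138 - 1.1887
  = 0.4138 bits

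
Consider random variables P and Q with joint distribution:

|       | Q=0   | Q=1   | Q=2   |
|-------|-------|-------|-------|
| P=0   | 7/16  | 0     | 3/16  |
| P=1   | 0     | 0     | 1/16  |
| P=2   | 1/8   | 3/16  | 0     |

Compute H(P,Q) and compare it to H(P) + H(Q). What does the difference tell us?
Marginal P(P) (row sums):
  P(P=0) = 7/16 + 0 + 3/16 = 5/8
  P(P=1) = 0 + 0 + 1/16 = 1/16
  P(P=2) = 1/8 + 3/16 + 0 = 5/16
Marginal P(Q) (column sums):
  P(Q=0) = 7/16 + 0 + 1/8 = 9/16
  P(Q=1) = 0 + 0 + 3/16 = 3/16
  P(Q=2) = 3/16 + 1/16 + 0 = 1/4

H(P,Q) = -[(7/16)·log₂(7/16) + (3/16)·log₂(3/16) + (1/16)·log₂(1/16) + (1/8)·log₂(1/8) + (3/16)·log₂(3/16)]
  = 0.5218 + 0.4528 + 0.2500 + 0.3750 + 0.4528
  = 2.0524 bits
H(P) = -[(5/8)·log₂(5/8) + (1/16)·log₂(1/16) + (5/16)·log₂(5/16)]
  = 0.4238 + 0.2500 + 0.5244
  = 1.1982 bits
H(Q) = -[(9/16)·log₂(9/16) + (3/16)·log₂(3/16) + (1/4)·log₂(1/4)]
  = 0.4669 + 0.4528 + 0.5000
  = 1.4197 bits

H(P) + H(Q) = 1.1982 + 1.4197 = 2.6179 bits
Difference: H(P) + H(Q) - H(P,Q) = 2.6179 - 2.0524 = 0.5655 bits = I(P;Q)

The difference is the mutual information; it is positive here, so P and Q are dependent (knowing one reduces uncertainty about the other by 0.5655 bits).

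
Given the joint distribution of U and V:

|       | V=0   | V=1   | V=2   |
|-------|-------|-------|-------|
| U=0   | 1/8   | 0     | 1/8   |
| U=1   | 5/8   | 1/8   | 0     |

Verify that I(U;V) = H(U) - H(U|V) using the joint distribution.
Left side, from I(U;V) = H(U) + H(V) - H(U,V):
Marginal P(U) (row sums):
  P(U=0) = 1/8 + 0 + 1/8 = 1/4
  P(U=1) = 5/8 + 1/8 + 0 = 3/4
Marginal P(V) (column sums):
  P(V=0) = 1/8 + 5/8 = 3/4
  P(V=1) = 0 + 1/8 = 1/8
  P(V=2) = 1/8 + 0 = 1/8

H(U) = -[(1/4)·log₂(1/4) + (3/4)·log₂(3/4)]
  = 0.5000 + 0.3113
  = 0.8113 bits
H(V) = -[(3/4)·log₂(3/4) + (1/8)·log₂(1/8) + (1/8)·log₂(1/8)]
  = 0.3113 + 0.3750 + 0.3750
  = 1.0613 bits
H(U,V) = -[(1/8)·log₂(1/8) + (1/8)·log₂(1/8) + (5/8)·log₂(5/8) + (1/8)·log₂(1/8)]
  = 0.3750 + 0.3750 + 0.4238 + 0.3750
  = 1.5488 bits

I(U;V) = H(U) + H(V) - H(U,V)
  = 0.8113 + 1.0613 - 1.5488
  = 0.3238 bits

Right side, with H(U|V) computed directly from the conditional probabilities:
H(U|V) = -Σ P(U,V)·log₂ P(U|V), where P(U|V) = P(U,V) / P(V)
  (cells with P(U,V) = 0 contribute 0)
  (U=0,V=0): P(U|V) = (1/8)/(3/4) = 1/6;  -(1/8)·log₂(1/6) = 0.3231
  (U=0,V=2): P(U|V) = (1/8)/(1/8) = 1;  -(1/8)·log₂(1) = 0.0000
  (U=1,V=0): P(U|V) = (5/8)/(3/4) = 5/6;  -(5/8)·log₂(5/6) = 0.1644
  (U=1,V=1): P(U|V) = (1/8)/(1/8) = 1;  -(1/8)·log₂(1) = 0.0000
H(U|V) = 0.3231 + 0.0000 + 0.1644 + 0.0000
  = 0.4875 bits
H(U) - H(U|V) = 0.8113 - 0.4875 = 0.3238 bits

Both sides equal 0.3238 bits, so I(U;V) = H(U) - H(U|V) ✓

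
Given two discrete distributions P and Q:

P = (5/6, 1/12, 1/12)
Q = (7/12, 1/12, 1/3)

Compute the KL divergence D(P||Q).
D(P||Q) = Σ P(i) log₂(P(i)/Q(i))
  i=0: (5/6) × log₂((5/6)/(7/12)) = (5/6) × log₂(10/7) = 0.4288
  i=1: (1/12) × log₂((1/12)/(1/12)) = (1/12) × log₂(1) = 0.0000
  i=2: (1/12) × log₂((1/12)/(1/3)) = (1/12) × log₂(1/4) = -0.1667
D(P||Q) = 0.4288 + 0.0000 - 0.1667
  = 0.2621 bits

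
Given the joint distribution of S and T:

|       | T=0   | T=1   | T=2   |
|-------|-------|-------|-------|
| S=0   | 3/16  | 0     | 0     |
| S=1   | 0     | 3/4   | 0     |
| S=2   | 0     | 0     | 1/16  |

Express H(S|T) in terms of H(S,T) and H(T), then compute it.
H(S|T) = H(S,T) - H(T)

Marginal P(T) (column sums):
  P(T=0) = 3/16 + 0 + 0 = 3/16
  P(T=1) = 0 + 3/4 + 0 = 3/4
  P(T=2) = 0 + 0 + 1/16 = 1/16

H(S,T) = -[(3/16)·log₂(3/16) + (3/4)·log₂(3/4) + (1/16)·log₂(1/16)]
  = 0.4528 + 0.3113 + 0.2500
  = 1.0141 bits
H(T) = -[(3/16)·log₂(3/16) + (3/4)·log₂(3/4) + (1/16)·log₂(1/16)]
  = 0.4528 + 0.3113 + 0.2500
  = 1.0141 bits

H(S|T) = 1.0141 - 1.0141 = 0.0000 bits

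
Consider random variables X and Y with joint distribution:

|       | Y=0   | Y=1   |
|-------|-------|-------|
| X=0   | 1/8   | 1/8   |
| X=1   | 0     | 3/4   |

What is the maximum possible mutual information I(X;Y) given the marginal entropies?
The upper bound on mutual information is I(X;Y) ≤ min(H(X), H(Y)).

Marginal P(X) (row sums):
  P(X=0) = 1/8 + 1/8 = 1/4
  P(X=1) = 0 + 3/4 = 3/4
Marginal P(Y) (column sums):
  P(Y=0) = 1/8 + 0 = 1/8
  P(Y=1) = 1/8 + 3/4 = 7/8

H(X) = -[(1/4)·log₂(1/4) + (3/4)·log₂(3/4)]
  = 0.5000 + 0.3113
  = 0.8113 bits
H(Y) = -[(1/8)·log₂(1/8) + (7/8)·log₂(7/8)]
  = 0.3750 + 0.1686
  = 0.5436 bits

Maximum possible I(X;Y) = min(0.8113, 0.5436) = 0.5436 bits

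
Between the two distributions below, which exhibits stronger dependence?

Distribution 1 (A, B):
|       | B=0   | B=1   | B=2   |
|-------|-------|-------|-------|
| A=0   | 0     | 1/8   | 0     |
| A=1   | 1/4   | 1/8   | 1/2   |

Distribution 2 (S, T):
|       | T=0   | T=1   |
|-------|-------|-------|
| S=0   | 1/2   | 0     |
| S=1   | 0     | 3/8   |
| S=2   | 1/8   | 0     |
Distribution 1 (A, B):
Marginal P(A) (row sums):
  P(A=0) = 0 + 1/8 + 0 = 1/8
  P(A=1) = 1/4 + 1/8 + 1/2 = 7/8
Marginal P(B) (column sums):
  P(B=0) = 0 + 1/4 = 1/4
  P(B=1) = 1/8 + 1/8 = 1/4
  P(B=2) = 0 + 1/2 = 1/2

H(A) = -[(1/8)·log₂(1/8) + (7/8)·log₂(7/8)]
  = 0.3750 + 0.1686
  = 0.5436 bits
H(B) = -[(1/4)·log₂(1/4) + (1/4)·log₂(1/4) + (1/2)·log₂(1/2)]
  = 0.5000 + 0.5000 + 0.5000
  = 1.5000 bits
H(A,B) = -[(1/8)·log₂(1/8) + (1/4)·log₂(1/4) + (1/8)·log₂(1/8) + (1/2)·log₂(1/2)]
  = 0.3750 + 0.5000 + 0.3750 + 0.5000
  = 1.7500 bits

I(A;B) = H(A) + H(B) - H(A,B)
  = 0.5436 + 1.5000 - 1.7500
  = 0.2936 bits

Distribution 2 (S, T):
Marginal P(S) (row sums):
  P(S=0) = 1/2 + 0 = 1/2
  P(S=1) = 0 + 3/8 = 3/8
  P(S=2) = 1/8 + 0 = 1/8
Marginal P(T) (column sums):
  P(T=0) = 1/2 + 0 + 1/8 = 5/8
  P(T=1) = 0 + 3/8 + 0 = 3/8

H(S) = -[(1/2)·log₂(1/2) + (3/8)·log₂(3/8) + (1/8)·log₂(1/8)]
  = 0.5000 + 0.5306 + 0.3750
  = 1.4056 bits
H(T) = -[(5/8)·log₂(5/8) + (3/8)·log₂(3/8)]
  = 0.4238 + 0.5306
  = 0.9544 bits
H(S,T) = -[(1/2)·log₂(1/2) + (3/8)·log₂(3/8) + (1/8)·log₂(1/8)]
  = 0.5000 + 0.5306 + 0.3750
  = 1.4056 bits

I(S;T) = H(S) + H(T) - H(S,T)
  = 1.4056 + 0.9544 - 1.4056
  = 0.9544 bits

I(S;T) = 0.9544 bits > I(A;B) = 0.2936 bits, so (S, T) has the higher mutual information (stronger dependence).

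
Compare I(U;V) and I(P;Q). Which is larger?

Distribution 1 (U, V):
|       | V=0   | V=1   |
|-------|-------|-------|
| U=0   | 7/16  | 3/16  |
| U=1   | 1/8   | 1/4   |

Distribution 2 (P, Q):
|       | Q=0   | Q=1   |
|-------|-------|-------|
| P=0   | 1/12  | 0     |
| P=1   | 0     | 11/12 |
Distribution 1 (U, V):
Marginal P(U) (row sums):
  P(U=0) = 7/16 + 3/16 = 5/8
  P(U=1) = 1/8 + 1/4 = 3/8
Marginal P(V) (column sums):
  P(V=0) = 7/16 + 1/8 = 9/16
  P(V=1) = 3/16 + 1/4 = 7/16

H(U) = -[(5/8)·log₂(5/8) + (3/8)·log₂(3/8)]
  = 0.4238 + 0.5306
  = 0.9544 bits
H(V) = -[(9/16)·log₂(9/16) + (7/16)·log₂(7/16)]
  = 0.4669 + 0.5218
  = 0.9887 bits
H(U,V) = -[(7/16)·log₂(7/16) + (3/16)·log₂(3/16) + (1/8)·log₂(1/8) + (1/4)·log₂(1/4)]
  = 0.5218 + 0.4528 + 0.3750 + 0.5000
  = 1.8496 bits

I(U;V) = H(U) + H(V) - H(U,V)
  = 0.9544 + 0.9887 - 1.8496
  = 0.0935 bits

Distribution 2 (P, Q):
Marginal P(P) (row sums):
  P(P=0) = 1/12 + 0 = 1/12
  P(P=1) = 0 + 11/12 = 11/12
Marginal P(Q) (column sums):
  P(Q=0) = 1/12 + 0 = 1/12
  P(Q=1) = 0 + 11/12 = 11/12

H(P) = -[(1/12)·log₂(1/12) + (11/12)·log₂(11/12)]
  = 0.2987 + 0.1151
  = 0.4138 bits
H(Q) = -[(1/12)·log₂(1/12) + (11/12)·log₂(11/12)]
  = 0.2987 + 0.1151
  = 0.4138 bits
H(P,Q) = -[(1/12)·log₂(1/12) + (11/12)·log₂(11/12)]
  = 0.2987 + 0.1151
  = 0.4138 bits

I(P;Q) = H(P) + H(Q) - H(P,Q)
  = 0.4138 + 0.4138 - 0.4138
  = 0.4138 bits

I(P;Q) = 0.4138 bits > I(U;V) = 0.0935 bits, so (P, Q) has the higher mutual information (stronger dependence).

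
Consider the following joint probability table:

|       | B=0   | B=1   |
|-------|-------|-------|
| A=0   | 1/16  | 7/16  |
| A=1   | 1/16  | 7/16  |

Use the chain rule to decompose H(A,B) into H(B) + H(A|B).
By the chain rule: H(A,B) = H(B) + H(A|B)

Marginal P(B) (column sums):
  P(B=0) = 1/16 + 1/16 = 1/8
  P(B=1) = 7/16 + 7/16 = 7/8
H(B) = -[(1/8)·log₂(1/8) + (7/8)·log₂(7/8)]
  = 0.3750 + 0.1686
  = 0.5436 bits
H(A|B) = -Σ P(A,B)·log₂ P(A|B), where P(A|B) = P(A,B) / P(B)
  (A=0,B=0): P(A|B) = (1/16)/(1/8) = 1/2;  -(1/16)·log₂(1/2) = 0.0625
  (A=0,B=1): P(A|B) = (7/16)/(7/8) = 1/2;  -(7/16)·log₂(1/2) = 0.4375
  (A=1,B=0): P(A|B) = (1/16)/(1/8) = 1/2;  -(1/16)·log₂(1/2) = 0.0625
  (A=1,B=1): P(A|B) = (7/16)/(7/8) = 1/2;  -(7/16)·log₂(1/2) = 0.4375
H(A|B) = 0.0625 + 0.4375 + 0.0625 + 0.4375
  = 1.0000 bits

H(A,B) = H(B) + H(A|B) = 0.5436 + 1.0000 = 1.5436 bits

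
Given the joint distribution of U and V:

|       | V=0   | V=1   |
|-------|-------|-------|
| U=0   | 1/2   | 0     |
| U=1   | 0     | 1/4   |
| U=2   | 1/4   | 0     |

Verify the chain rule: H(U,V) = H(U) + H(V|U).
Left side:
H(U,V) = -[(1/2)·log₂(1/2) + (1/4)·log₂(1/4) + (1/4)·log₂(1/4)]
  = 0.5000 + 0.5000 + 0.5000
  = 1.5000 bits

Right side:
Marginal P(U) (row sums):
  P(U=0) = 1/2 + 0 = 1/2
  P(U=1) = 0 + 1/4 = 1/4
  P(U=2) = 1/4 + 0 = 1/4
H(U) = -[(1/2)·log₂(1/2) + (1/4)·log₂(1/4) + (1/4)·log₂(1/4)]
  = 0.5000 + 0.5000 + 0.5000
  = 1.5000 bits
H(V|U) = -Σ P(U,V)·log₂ P(V|U), where P(V|U) = P(U,V) / P(U)
  (cells with P(U,V) = 0 contribute 0)
  (U=0,V=0): P(V|U) = (1/2)/(1/2) = 1;  -(1/2)·log₂(1) = 0.0000
  (U=1,V=1): P(V|U) = (1/4)/(1/4) = 1;  -(1/4)·log₂(1) = 0.0000
  (U=2,V=0): P(V|U) = (1/4)/(1/4) = 1;  -(1/4)·log₂(1) = 0.0000
H(V|U) = 0.0000 + 0.0000 + 0.0000
  = 0.0000 bits
H(U) + H(V|U) = 1.5000 + 0.0000 = 1.5000 bits

Both sides equal 1.5000 bits, so the chain rule holds ✓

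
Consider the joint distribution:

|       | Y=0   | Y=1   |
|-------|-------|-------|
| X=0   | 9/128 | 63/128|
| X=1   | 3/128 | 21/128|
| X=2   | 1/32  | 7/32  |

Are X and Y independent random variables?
Marginal P(X) (row sums):
  P(X=0) = 9/128 + 63/128 = 9/16
  P(X=1) = 3/128 + 21/128 = 3/16
  P(X=2) = 1/32 + 7/32 = 1/4
Marginal P(Y) (column sums):
  P(Y=0) = 9/128 + 3/128 + 1/32 = 1/8
  P(Y=1) = 63/128 + 21/128 + 7/32 = 7/8

X and Y are independent iff P(X=i,Y=j) = P(X=i)·P(Y=j) for every cell.
  P(X=0)·P(Y=0) = 9/16 × 1/8 = 9/128 = P(X=0,Y=0) ✓
  P(X=0)·P(Y=1) = 9/16 × 7/8 = 63/128 = P(X=0,Y=1) ✓
  P(X=1)·P(Y=0) = 3/16 × 1/8 = 3/128 = P(X=1,Y=0) ✓
  P(X=1)·P(Y=1) = 3/16 × 7/8 = 21/128 = P(X=1,Y=1) ✓
  P(X=2)·P(Y=0) = 1/4 × 1/8 = 1/32 = P(X=2,Y=0) ✓
  P(X=2)·P(Y=1) = 1/4 × 7/8 = 7/32 = P(X=2,Y=1) ✓

Yes, X and Y are independent: every cell factors, so I(X;Y) = 0 bits.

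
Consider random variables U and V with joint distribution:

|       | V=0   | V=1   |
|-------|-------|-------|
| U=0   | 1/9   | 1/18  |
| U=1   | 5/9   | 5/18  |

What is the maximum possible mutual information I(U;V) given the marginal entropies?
The upper bound on mutual information is I(U;V) ≤ min(H(U), H(V)).

Marginal P(U) (row sums):
  P(U=0) = 1/9 + 1/18 = 1/6
  P(U=1) = 5/9 + 5/18 = 5/6
Marginal P(V) (column sums):
  P(V=0) = 1/9 + 5/9 = 2/3
  P(V=1) = 1/18 + 5/18 = 1/3

H(U) = -[(1/6)·log₂(1/6) + (5/6)·log₂(5/6)]
  = 0.4308 + 0.2192
  = 0.6500 bits
H(V) = -[(2/3)·log₂(2/3) + (1/3)·log₂(1/3)]
  = 0.3900 + 0.5283
  = 0.9183 bits

Maximum possible I(U;V) = min(0.6500, 0.9183) = 0.6500 bits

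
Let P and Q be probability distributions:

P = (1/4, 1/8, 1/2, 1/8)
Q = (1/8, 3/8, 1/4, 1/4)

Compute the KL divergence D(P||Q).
D(P||Q) = Σ P(i) log₂(P(i)/Q(i))
  i=0: (1/4) × log₂((1/4)/(1/8)) = (1/4) × log₂(2) = 0.2500
  i=1: (1/8) × log₂((1/8)/(3/8)) = (1/8) × log₂(1/3) = -0.1981
  i=2: (1/2) × log₂((1/2)/(1/4)) = (1/2) × log₂(2) = 0.5000
  i=3: (1/8) × log₂((1/8)/(1/4)) = (1/8) × log₂(1/2) = -0.1250
D(P||Q) = 0.2500 - 0.1981 + 0.5000 - 0.1250
  = 0.4269 bits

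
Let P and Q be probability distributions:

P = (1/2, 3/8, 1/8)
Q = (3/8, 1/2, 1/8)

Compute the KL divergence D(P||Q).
D(P||Q) = Σ P(i) log₂(P(i)/Q(i))
  i=0: (1/2) × log₂((1/2)/(3/8)) = (1/2) × log₂(4/3) = 0.2075
  i=1: (3/8) × log₂((3/8)/(1/2)) = (3/8) × log₂(3/4) = -0.1556
  i=2: (1/8) × log₂((1/8)/(1/8)) = (1/8) × log₂(1) = 0.0000
D(P||Q) = 0.2075 - 0.1556 + 0.0000
  = 0.0519 bits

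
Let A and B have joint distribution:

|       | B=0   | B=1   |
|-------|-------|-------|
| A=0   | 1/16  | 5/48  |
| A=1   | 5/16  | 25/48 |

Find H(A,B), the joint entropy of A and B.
H(A,B) = -Σ P(A,B) log₂ P(A,B), summed over the non-zero cells:
H(A,B) = -[(1/16)·log₂(1/16) + (5/48)·log₂(5/48) + (5/16)·log₂(5/16) + (25/48)·log₂(25/48)]
  = 0.2500 + 0.3399 + 0.5244 + 0.4902
  = 1.6045 bits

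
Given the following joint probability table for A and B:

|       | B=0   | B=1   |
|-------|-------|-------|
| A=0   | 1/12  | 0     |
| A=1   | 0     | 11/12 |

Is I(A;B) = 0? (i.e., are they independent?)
Marginal P(A) (row sums):
  P(A=0) = 1/12 + 0 = 1/12
  P(A=1) = 0 + 11/12 = 11/12
Marginal P(B) (column sums):
  P(B=0) = 1/12 + 0 = 1/12
  P(B=1) = 0 + 11/12 = 11/12

A and B are independent iff P(A=i,B=j) = P(A=i)·P(B=j) for every cell.
  P(A=0)·P(B=0) = 1/12 × 1/12 = 1/144, but P(A=0,B=0) = 1/12 ✗

No, A and B are not independent. Quantitatively, I(A;B) > 0:

H(A) = -[(1/12)·log₂(1/12) + (11/12)·log₂(11/12)]
  = 0.2987 + 0.1151
  = 0.4138 bits
H(B) = -[(1/12)·log₂(1/12) + (11/12)·log₂(11/12)]
  = 0.2987 + 0.1151
  = 0.4138 bits
H(A,B) = -[(1/12)·log₂(1/12) + (11/12)·log₂(11/12)]
  = 0.2987 + 0.1151
  = 0.4138 bits
I(A;B) = H(A) + H(B) - H(A,B) = 0.4138 + 0.4138 - 0.4138 = 0.4138 bits > 0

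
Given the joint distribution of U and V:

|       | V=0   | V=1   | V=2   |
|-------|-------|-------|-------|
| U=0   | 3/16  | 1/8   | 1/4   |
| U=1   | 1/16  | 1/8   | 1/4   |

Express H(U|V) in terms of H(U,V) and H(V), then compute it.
H(U|V) = H(U,V) - H(V)

Marginal P(V) (column sums):
  P(V=0) = 3/16 + 1/16 = 1/4
  P(V=1) = 1/8 + 1/8 = 1/4
  P(V=2) = 1/4 + 1/4 = 1/2

H(U,V) = -[(3/16)·log₂(3/16) + (1/8)·log₂(1/8) + (1/4)·log₂(1/4) + (1/16)·log₂(1/16) + (1/8)·log₂(1/8) + (1/4)·log₂(1/4)]
  = 0.4528 + 0.3750 + 0.5000 + 0.2500 + 0.3750 + 0.5000
  = 2.4528 bits
H(V) = -[(1/4)·log₂(1/4) + (1/4)·log₂(1/4) + (1/2)·log₂(1/2)]
  = 0.5000 + 0.5000 + 0.5000
  = 1.5000 bits

H(U|V) = 2.4528 - 1.5000 = 0.9528 bits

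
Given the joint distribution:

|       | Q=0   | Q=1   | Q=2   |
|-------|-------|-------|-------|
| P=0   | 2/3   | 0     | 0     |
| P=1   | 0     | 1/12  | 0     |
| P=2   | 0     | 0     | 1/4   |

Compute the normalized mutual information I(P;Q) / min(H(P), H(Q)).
Marginal P(P) (row sums):
  P(P=0) = 2/3 + 0 + 0 = 2/3
  P(P=1) = 0 + 1/12 + 0 = 1/12
  P(P=2) = 0 + 0 + 1/4 = 1/4
Marginal P(Q) (column sums):
  P(Q=0) = 2/3 + 0 + 0 = 2/3
  P(Q=1) = 0 + 1/12 + 0 = 1/12
  P(Q=2) = 0 + 0 + 1/4 = 1/4

H(P) = -[(2/3)·log₂(2/3) + (1/12)·log₂(1/12) + (1/4)·log₂(1/4)]
  = 0.3900 + 0.2987 + 0.5000
  = 1.1887 bits
H(Q) = -[(2/3)·log₂(2/3) + (1/12)·log₂(1/12) + (1/4)·log₂(1/4)]
  = 0.3900 + 0.2987 + 0.5000
  = 1.1887 bits
H(P,Q) = -[(2/3)·log₂(2/3) + (1/12)·log₂(1/12) + (1/4)·log₂(1/4)]
  = 0.3900 + 0.2987 + 0.5000
  = 1.1887 bits

I(P;Q) = H(P) + H(Q) - H(P,Q)
  = 1.1887 + 1.1887 - 1.1887
  = 1.1887 bits

min(H(P), H(Q)) = min(1.1887, 1.1887) = 1.1887 bits
Normalized MI = 1.1887 / 1.1887 = 1.0000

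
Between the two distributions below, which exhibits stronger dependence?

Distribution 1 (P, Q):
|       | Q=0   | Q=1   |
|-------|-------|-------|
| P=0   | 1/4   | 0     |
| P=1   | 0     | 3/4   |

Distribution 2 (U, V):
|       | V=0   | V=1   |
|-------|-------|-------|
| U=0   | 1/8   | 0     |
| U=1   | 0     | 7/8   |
Distribution 1 (P, Q):
Marginal P(P) (row sums):
  P(P=0) = 1/4 + 0 = 1/4
  P(P=1) = 0 + 3/4 = 3/4
Marginal P(Q) (column sums):
  P(Q=0) = 1/4 + 0 = 1/4
  P(Q=1) = 0 + 3/4 = 3/4

H(P) = -[(1/4)·log₂(1/4) + (3/4)·log₂(3/4)]
  = 0.5000 + 0.3113
  = 0.8113 bits
H(Q) = -[(1/4)·log₂(1/4) + (3/4)·log₂(3/4)]
  = 0.5000 + 0.3113
  = 0.8113 bits
H(P,Q) = -[(1/4)·log₂(1/4) + (3/4)·log₂(3/4)]
  = 0.5000 + 0.3113
  = 0.8113 bits

I(P;Q) = H(P) + H(Q) - H(P,Q)
  = 0.8113 + 0.8113 - 0.8113
  = 0.8113 bits

Distribution 2 (U, V):
Marginal P(U) (row sums):
  P(U=0) = 1/8 + 0 = 1/8
  P(U=1) = 0 + 7/8 = 7/8
Marginal P(V) (column sums):
  P(V=0) = 1/8 + 0 = 1/8
  P(V=1) = 0 + 7/8 = 7/8

H(U) = -[(1/8)·log₂(1/8) + (7/8)·log₂(7/8)]
  = 0.3750 + 0.1686
  = 0.5436 bits
H(V) = -[(1/8)·log₂(1/8) + (7/8)·log₂(7/8)]
  = 0.3750 + 0.1686
  = 0.5436 bits
H(U,V) = -[(1/8)·log₂(1/8) + (7/8)·log₂(7/8)]
  = 0.3750 + 0.1686
  = 0.5436 bits

I(U;V) = H(U) + H(V) - H(U,V)
  = 0.5436 + 0.5436 - 0.5436
  = 0.5436 bits

I(P;Q) = 0.8113 bits > I(U;V) = 0.5436 bits, so (P, Q) has the higher mutual information (stronger dependence).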